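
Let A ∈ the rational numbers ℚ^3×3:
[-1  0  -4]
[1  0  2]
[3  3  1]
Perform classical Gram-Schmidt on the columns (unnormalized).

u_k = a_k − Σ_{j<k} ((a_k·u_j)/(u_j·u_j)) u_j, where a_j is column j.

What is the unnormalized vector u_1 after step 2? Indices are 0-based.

Step 1: u_0 = a_0 = (-1, 1, 3).
Step 2: u_1 = a_1 − (9/11)·u_0 = (9/11, -9/11, 6/11).

u_1 = (9/11, -9/11, 6/11)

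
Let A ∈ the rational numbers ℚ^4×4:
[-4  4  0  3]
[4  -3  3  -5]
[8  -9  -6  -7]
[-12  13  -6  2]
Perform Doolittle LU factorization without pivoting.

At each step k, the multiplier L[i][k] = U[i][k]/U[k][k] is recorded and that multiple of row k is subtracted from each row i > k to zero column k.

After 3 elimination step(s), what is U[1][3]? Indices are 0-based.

U[1][3] = -2

k=0: U[0][0]=-4
  eliminate (1,0): mult=-1, new row 1: (0, 1, 3, -2); set L[1][0]=-1
  eliminate (2,0): mult=-2, new row 2: (0, -1, -6, -1); set L[2][0]=-2
  eliminate (3,0): mult=3, new row 3: (0, 1, -6, -7); set L[3][0]=3
k=1: U[1][1]=1
  eliminate (2,1): mult=-1, new row 2: (0, 0, -3, -3); set L[2][1]=-1
  eliminate (3,1): mult=1, new row 3: (0, 0, -9, -5); set L[3][1]=1
k=2: U[2][2]=-3
  eliminate (3,2): mult=3, new row 3: (0, 0, 0, 4); set L[3][2]=3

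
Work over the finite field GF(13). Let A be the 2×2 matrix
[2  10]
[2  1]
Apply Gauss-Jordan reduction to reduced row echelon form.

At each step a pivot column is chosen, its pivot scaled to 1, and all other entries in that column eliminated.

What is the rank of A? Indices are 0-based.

step 1: normalize row 0 (÷2) = (1, 5)
  row 1: subtract 2×row0 = (0, 4)
step 2: normalize row 1 (÷4) = (0, 1)
  row 0: subtract 5×row1 = (1, 0)

rank = 2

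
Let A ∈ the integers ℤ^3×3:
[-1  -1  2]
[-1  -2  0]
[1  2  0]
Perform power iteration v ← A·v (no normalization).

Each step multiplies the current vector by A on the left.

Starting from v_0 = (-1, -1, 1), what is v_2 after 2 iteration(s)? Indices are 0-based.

v_0 = (-1, -1, 1).
v_1 = A·v_0 = (4, 3, -3).
v_2 = A·v_1 = (-13, -10, 10).

v_2 = (-13, -10, 10)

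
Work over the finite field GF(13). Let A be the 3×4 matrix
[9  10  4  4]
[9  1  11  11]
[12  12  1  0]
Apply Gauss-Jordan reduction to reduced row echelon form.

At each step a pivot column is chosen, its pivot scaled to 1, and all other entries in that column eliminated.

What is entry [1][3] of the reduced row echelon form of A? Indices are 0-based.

M[1][3] = 4

pivot(0,0)=9: scale R0 → (1, 4, 12, 12)
  clear (1,0): R1 −= (9)R0 → (0, 4, 7, 7)
  clear (2,0): R2 −= (12)R0 → (0, 3, 0, 12)
pivot(1,1)=4: scale R1 → (0, 1, 5, 5)
  clear (0,1): R0 −= (4)R1 → (1, 0, 5, 5)
  clear (2,1): R2 −= (3)R1 → (0, 0, 11, 10)
pivot(2,2)=11: scale R2 → (0, 0, 1, 8)
  clear (0,2): R0 −= (5)R2 → (1, 0, 0, 4)
  clear (1,2): R1 −= (5)R2 → (0, 1, 0, 4)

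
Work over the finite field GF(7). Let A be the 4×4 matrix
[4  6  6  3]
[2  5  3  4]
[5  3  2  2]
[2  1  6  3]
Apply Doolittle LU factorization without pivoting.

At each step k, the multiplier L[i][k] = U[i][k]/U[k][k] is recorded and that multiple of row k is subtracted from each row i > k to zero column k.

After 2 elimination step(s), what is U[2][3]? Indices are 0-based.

Step 1: pivot at (0,0) is 4.
  row1 ← row1 − (4)·row0  ⇒  L[1][0]=4, U row1=(0, 2, 0, 6)
  row2 ← row2 − (3)·row0  ⇒  L[2][0]=3, U row2=(0, 6, 5, 0)
  row3 ← row3 − (4)·row0  ⇒  L[3][0]=4, U row3=(0, 5, 3, 5)
Step 2: pivot at (1,1) is 2.
  row2 ← row2 − (3)·row1  ⇒  L[2][1]=3, U row2=(0, 0, 5, 3)
  row3 ← row3 − (6)·row1  ⇒  L[3][1]=6, U row3=(0, 0, 3, 4)

U[2][3] = 3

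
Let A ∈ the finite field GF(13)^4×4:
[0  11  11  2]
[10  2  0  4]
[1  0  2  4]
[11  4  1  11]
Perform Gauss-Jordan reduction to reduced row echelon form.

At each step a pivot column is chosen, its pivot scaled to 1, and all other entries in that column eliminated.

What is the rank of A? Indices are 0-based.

[1] R0 <-> R1
[1] R0 /= 10  ⇒  (1, 8, 0, 3)
     R2 -= 1·R0  ⇒  (0, 5, 2, 1)
     R3 -= 11·R0  ⇒  (0, 7, 1, 4)
[2] R1 /= 11  ⇒  (0, 1, 1, 12)
     R0 -= 8·R1  ⇒  (1, 0, 5, 11)
     R2 -= 5·R1  ⇒  (0, 0, 10, 6)
     R3 -= 7·R1  ⇒  (0, 0, 7, 11)
[3] R2 /= 10  ⇒  (0, 0, 1, 11)
     R0 -= 5·R2  ⇒  (1, 0, 0, 8)
     R1 -= 1·R2  ⇒  (0, 1, 0, 1)
     R3 -= 7·R2  ⇒  (0, 0, 0, 12)
[4] R3 /= 12  ⇒  (0, 0, 0, 1)
     R0 -= 8·R3  ⇒  (1, 0, 0, 0)
     R1 -= 1·R3  ⇒  (0, 1, 0, 0)
     R2 -= 11·R3  ⇒  (0, 0, 1, 0)

rank = 4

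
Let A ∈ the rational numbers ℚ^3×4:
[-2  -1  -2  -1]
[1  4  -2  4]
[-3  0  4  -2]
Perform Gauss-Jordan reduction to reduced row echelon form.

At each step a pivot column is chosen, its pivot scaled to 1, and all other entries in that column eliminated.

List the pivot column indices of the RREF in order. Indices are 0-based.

pivot columns: 0, 1, 2

step 1: normalize row 0 (÷-2) = (1, 1/2, 1, 1/2)
  row 1: subtract 1×row0 = (0, 7/2, -3, 7/2)
  row 2: subtract -3×row0 = (0, 3/2, 7, -1/2)
step 2: normalize row 1 (÷7/2) = (0, 1, -6/7, 1)
  row 0: subtract 1/2×row1 = (1, 0, 10/7, 0)
  row 2: subtract 3/2×row1 = (0, 0, 58/7, -2)
step 3: normalize row 2 (÷58/7) = (0, 0, 1, -7/29)
  row 0: subtract 10/7×row2 = (1, 0, 0, 10/29)
  row 1: subtract -6/7×row2 = (0, 1, 0, 23/29)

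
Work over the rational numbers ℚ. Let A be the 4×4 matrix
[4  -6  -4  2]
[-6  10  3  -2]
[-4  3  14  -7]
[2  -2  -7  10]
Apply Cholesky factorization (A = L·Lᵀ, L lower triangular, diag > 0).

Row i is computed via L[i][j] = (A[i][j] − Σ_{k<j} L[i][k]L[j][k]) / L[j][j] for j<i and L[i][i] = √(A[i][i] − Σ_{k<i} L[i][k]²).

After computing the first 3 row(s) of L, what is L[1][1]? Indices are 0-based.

Step 1: L[0][0] = √(4) = 2.
  L[1][0] = (-6) / L[0][0] = -3.
Step 2: L[1][1] = √(1) = 1.
  L[2][0] = (-4) / L[0][0] = -2.
  L[2][1] = (-3) / L[1][1] = -3.
Step 3: L[2][2] = √(1) = 1.

L[1][1] = 1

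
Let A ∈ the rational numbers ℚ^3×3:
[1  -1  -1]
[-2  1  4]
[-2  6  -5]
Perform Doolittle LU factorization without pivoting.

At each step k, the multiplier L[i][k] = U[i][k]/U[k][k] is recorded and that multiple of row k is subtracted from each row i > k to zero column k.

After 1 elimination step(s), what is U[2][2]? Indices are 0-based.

U[2][2] = -7

k=0: U[0][0]=1
  eliminate (1,0): mult=-2, new row 1: (0, -1, 2); set L[1][0]=-2
  eliminate (2,0): mult=-2, new row 2: (0, 4, -7); set L[2][0]=-2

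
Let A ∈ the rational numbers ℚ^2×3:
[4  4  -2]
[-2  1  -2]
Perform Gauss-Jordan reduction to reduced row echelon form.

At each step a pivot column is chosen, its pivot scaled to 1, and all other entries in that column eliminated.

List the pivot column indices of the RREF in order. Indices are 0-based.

pivot(0,0)=4: scale R0 → (1, 1, -1/2)
  clear (1,0): R1 −= (-2)R0 → (0, 3, -3)
pivot(1,1)=3: scale R1 → (0, 1, -1)
  clear (0,1): R0 −= (1)R1 → (1, 0, 1/2)

pivot columns: 0, 1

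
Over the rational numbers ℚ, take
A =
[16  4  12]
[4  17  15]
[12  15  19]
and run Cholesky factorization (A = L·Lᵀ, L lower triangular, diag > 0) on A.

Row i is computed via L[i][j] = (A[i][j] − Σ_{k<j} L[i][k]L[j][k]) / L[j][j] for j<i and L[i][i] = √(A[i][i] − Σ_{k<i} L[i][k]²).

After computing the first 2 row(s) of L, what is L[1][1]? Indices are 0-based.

Step 1: L[0][0] = √(16) = 4.
  L[1][0] = (4) / L[0][0] = 1.
Step 2: L[1][1] = √(16) = 4.

L[1][1] = 4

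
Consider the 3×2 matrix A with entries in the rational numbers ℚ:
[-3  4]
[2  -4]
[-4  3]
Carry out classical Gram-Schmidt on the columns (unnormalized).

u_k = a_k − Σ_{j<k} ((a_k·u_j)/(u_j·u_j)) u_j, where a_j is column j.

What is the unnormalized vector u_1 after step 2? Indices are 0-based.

Step 1: u_0 = a_0 = (-3, 2, -4).
Step 2: u_1 = a_1 − (-32/29)·u_0 = (20/29, -52/29, -41/29).

u_1 = (20/29, -52/29, -41/29)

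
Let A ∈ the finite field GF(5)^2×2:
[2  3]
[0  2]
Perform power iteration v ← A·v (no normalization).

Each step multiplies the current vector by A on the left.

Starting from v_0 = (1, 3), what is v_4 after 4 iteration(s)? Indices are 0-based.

v_0 = (1, 3).
v_1 = A·v_0 = (1, 1).
v_2 = A·v_1 = (0, 2).
v_3 = A·v_2 = (1, 4).
v_4 = A·v_3 = (4, 3).

v_4 = (4, 3)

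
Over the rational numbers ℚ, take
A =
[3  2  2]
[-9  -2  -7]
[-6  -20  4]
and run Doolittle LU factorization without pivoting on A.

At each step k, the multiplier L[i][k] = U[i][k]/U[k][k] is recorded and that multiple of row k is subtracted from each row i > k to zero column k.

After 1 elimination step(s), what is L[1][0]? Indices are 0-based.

k=0: U[0][0]=3
  eliminate (1,0): mult=-3, new row 1: (0, 4, -1); set L[1][0]=-3
  eliminate (2,0): mult=-2, new row 2: (0, -16, 8); set L[2][0]=-2

L[1][0] = -3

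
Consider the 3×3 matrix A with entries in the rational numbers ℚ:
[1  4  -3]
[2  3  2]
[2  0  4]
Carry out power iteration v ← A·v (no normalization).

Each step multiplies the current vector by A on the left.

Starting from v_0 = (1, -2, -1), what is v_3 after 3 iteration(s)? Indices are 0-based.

v_0 = (1, -2, -1).
v_1 = A·v_0 = (-4, -6, -2).
v_2 = A·v_1 = (-22, -30, -16).
v_3 = A·v_2 = (-94, -166, -108).

v_3 = (-94, -166, -108)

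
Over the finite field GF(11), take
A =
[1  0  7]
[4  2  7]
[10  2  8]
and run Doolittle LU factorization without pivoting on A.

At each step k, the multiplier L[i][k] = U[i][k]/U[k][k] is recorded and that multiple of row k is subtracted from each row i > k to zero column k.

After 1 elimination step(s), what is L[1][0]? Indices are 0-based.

[col 0] pivot 1
  R1 -= 4*R0 → (0, 2, 1)  (L[1][0] := 4)
  R2 -= 10*R0 → (0, 2, 4)  (L[2][0] := 10)

L[1][0] = 4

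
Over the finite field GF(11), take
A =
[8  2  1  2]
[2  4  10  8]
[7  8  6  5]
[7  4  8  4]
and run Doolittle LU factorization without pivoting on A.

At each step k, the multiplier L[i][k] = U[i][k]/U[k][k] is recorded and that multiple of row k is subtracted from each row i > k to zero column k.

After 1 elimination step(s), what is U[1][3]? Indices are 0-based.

U[1][3] = 2

[col 0] pivot 8
  R1 -= 3*R0 → (0, 9, 7, 2)  (L[1][0] := 3)
  R2 -= 5*R0 → (0, 9, 1, 6)  (L[2][0] := 5)
  R3 -= 5*R0 → (0, 5, 3, 5)  (L[3][0] := 5)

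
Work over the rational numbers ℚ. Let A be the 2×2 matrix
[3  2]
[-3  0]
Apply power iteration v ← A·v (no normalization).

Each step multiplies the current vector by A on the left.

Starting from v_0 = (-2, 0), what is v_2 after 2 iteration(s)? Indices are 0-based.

v_2 = (-6, 18)

v_0 = (-2, 0).
v_1 = A·v_0 = (-6, 6).
v_2 = A·v_1 = (-6, 18).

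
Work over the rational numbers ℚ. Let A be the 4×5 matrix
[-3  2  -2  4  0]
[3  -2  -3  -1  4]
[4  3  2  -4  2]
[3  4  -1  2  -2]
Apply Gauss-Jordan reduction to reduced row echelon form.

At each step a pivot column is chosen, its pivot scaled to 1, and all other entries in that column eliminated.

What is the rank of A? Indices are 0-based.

rank = 4

[1] R0 /= -3  ⇒  (1, -2/3, 2/3, -4/3, 0)
     R1 -= 3·R0  ⇒  (0, 0, -5, 3, 4)
     R2 -= 4·R0  ⇒  (0, 17/3, -2/3, 4/3, 2)
     R3 -= 3·R0  ⇒  (0, 6, -3, 6, -2)
[2] R1 <-> R2
[2] R1 /= 17/3  ⇒  (0, 1, -2/17, 4/17, 6/17)
     R0 -= -2/3·R1  ⇒  (1, 0, 10/17, -20/17, 4/17)
     R3 -= 6·R1  ⇒  (0, 0, -39/17, 78/17, -70/17)
[3] R2 /= -5  ⇒  (0, 0, 1, -3/5, -4/5)
     R0 -= 10/17·R2  ⇒  (1, 0, 0, -14/17, 12/17)
     R1 -= -2/17·R2  ⇒  (0, 1, 0, 14/85, 22/85)
     R3 -= -39/17·R2  ⇒  (0, 0, 0, 273/85, -506/85)
[4] R3 /= 273/85  ⇒  (0, 0, 0, 1, -506/273)
     R0 -= -14/17·R3  ⇒  (1, 0, 0, 0, -32/39)
     R1 -= 14/85·R3  ⇒  (0, 1, 0, 0, 22/39)
     R2 -= -3/5·R3  ⇒  (0, 0, 1, 0, -174/91)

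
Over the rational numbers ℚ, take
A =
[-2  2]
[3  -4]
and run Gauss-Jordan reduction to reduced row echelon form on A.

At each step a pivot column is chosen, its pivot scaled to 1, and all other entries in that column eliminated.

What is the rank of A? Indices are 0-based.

rank = 2

step 1: normalize row 0 (÷-2) = (1, -1)
  row 1: subtract 3×row0 = (0, -1)
step 2: normalize row 1 (÷-1) = (0, 1)
  row 0: subtract -1×row1 = (1, 0)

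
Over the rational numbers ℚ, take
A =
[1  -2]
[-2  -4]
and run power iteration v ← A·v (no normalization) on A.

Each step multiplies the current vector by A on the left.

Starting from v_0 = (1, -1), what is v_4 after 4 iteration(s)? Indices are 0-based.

v_0 = (1, -1).
v_1 = A·v_0 = (3, 2).
v_2 = A·v_1 = (-1, -14).
v_3 = A·v_2 = (27, 58).
v_4 = A·v_3 = (-89, -286).

v_4 = (-89, -286)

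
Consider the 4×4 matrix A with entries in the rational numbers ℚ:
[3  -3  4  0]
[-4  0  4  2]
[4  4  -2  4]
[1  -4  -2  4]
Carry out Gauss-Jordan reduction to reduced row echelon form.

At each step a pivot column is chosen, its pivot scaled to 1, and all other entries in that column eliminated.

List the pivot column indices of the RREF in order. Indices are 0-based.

pivot columns: 0, 1, 2, 3

pivot(0,0)=3: scale R0 → (1, -1, 4/3, 0)
  clear (1,0): R1 −= (-4)R0 → (0, -4, 28/3, 2)
  clear (2,0): R2 −= (4)R0 → (0, 8, -22/3, 4)
  clear (3,0): R3 −= (1)R0 → (0, -3, -10/3, 4)
pivot(1,1)=-4: scale R1 → (0, 1, -7/3, -1/2)
  clear (0,1): R0 −= (-1)R1 → (1, 0, -1, -1/2)
  clear (2,1): R2 −= (8)R1 → (0, 0, 34/3, 8)
  clear (3,1): R3 −= (-3)R1 → (0, 0, -31/3, 5/2)
pivot(2,2)=34/3: scale R2 → (0, 0, 1, 12/17)
  clear (0,2): R0 −= (-1)R2 → (1, 0, 0, 7/34)
  clear (1,2): R1 −= (-7/3)R2 → (0, 1, 0, 39/34)
  clear (3,2): R3 −= (-31/3)R2 → (0, 0, 0, 333/34)
pivot(3,3)=333/34: scale R3 → (0, 0, 0, 1)
  clear (0,3): R0 −= (7/34)R3 → (1, 0, 0, 0)
  clear (1,3): R1 −= (39/34)R3 → (0, 1, 0, 0)
  clear (2,3): R2 −= (12/17)R3 → (0, 0, 1, 0)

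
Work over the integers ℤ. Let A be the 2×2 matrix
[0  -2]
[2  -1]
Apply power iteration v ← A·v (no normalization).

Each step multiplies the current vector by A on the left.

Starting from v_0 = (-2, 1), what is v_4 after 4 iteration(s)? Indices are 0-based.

v_0 = (-2, 1).
v_1 = A·v_0 = (-2, -5).
v_2 = A·v_1 = (10, 1).
v_3 = A·v_2 = (-2, 19).
v_4 = A·v_3 = (-38, -23).

v_4 = (-38, -23)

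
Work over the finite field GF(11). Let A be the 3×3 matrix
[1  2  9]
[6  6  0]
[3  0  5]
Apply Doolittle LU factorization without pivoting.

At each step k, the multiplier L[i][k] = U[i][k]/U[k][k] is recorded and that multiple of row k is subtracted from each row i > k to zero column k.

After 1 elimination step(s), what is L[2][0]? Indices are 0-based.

Step 1: pivot at (0,0) is 1.
  row1 ← row1 − (6)·row0  ⇒  L[1][0]=6, U row1=(0, 5, 1)
  row2 ← row2 − (3)·row0  ⇒  L[2][0]=3, U row2=(0, 5, 0)

L[2][0] = 3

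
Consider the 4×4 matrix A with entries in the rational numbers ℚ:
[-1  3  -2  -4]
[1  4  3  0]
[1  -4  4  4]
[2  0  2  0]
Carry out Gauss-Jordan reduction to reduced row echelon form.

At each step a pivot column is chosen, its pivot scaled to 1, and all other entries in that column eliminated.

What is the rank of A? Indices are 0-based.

rank = 4

[1] R0 /= -1  ⇒  (1, -3, 2, 4)
     R1 -= 1·R0  ⇒  (0, 7, 1, -4)
     R2 -= 1·R0  ⇒  (0, -1, 2, 0)
     R3 -= 2·R0  ⇒  (0, 6, -2, -8)
[2] R1 /= 7  ⇒  (0, 1, 1/7, -4/7)
     R0 -= -3·R1  ⇒  (1, 0, 17/7, 16/7)
     R2 -= -1·R1  ⇒  (0, 0, 15/7, -4/7)
     R3 -= 6·R1  ⇒  (0, 0, -20/7, -32/7)
[3] R2 /= 15/7  ⇒  (0, 0, 1, -4/15)
     R0 -= 17/7·R2  ⇒  (1, 0, 0, 44/15)
     R1 -= 1/7·R2  ⇒  (0, 1, 0, -8/15)
     R3 -= -20/7·R2  ⇒  (0, 0, 0, -16/3)
[4] R3 /= -16/3  ⇒  (0, 0, 0, 1)
     R0 -= 44/15·R3  ⇒  (1, 0, 0, 0)
     R1 -= -8/15·R3  ⇒  (0, 1, 0, 0)
     R2 -= -4/15·R3  ⇒  (0, 0, 1, 0)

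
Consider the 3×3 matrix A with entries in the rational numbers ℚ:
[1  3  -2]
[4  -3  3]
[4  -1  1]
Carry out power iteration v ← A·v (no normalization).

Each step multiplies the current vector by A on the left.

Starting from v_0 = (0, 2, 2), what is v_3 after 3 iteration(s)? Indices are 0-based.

v_0 = (0, 2, 2).
v_1 = A·v_0 = (2, 0, 0).
v_2 = A·v_1 = (2, 8, 8).
v_3 = A·v_2 = (10, 8, 8).

v_3 = (10, 8, 8)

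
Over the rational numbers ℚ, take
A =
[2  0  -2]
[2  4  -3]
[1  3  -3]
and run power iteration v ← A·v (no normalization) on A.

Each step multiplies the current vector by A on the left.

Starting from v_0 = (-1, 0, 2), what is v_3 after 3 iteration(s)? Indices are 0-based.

v_0 = (-1, 0, 2).
v_1 = A·v_0 = (-6, -8, -7).
v_2 = A·v_1 = (2, -23, -9).
v_3 = A·v_2 = (22, -61, -40).

v_3 = (22, -61, -40)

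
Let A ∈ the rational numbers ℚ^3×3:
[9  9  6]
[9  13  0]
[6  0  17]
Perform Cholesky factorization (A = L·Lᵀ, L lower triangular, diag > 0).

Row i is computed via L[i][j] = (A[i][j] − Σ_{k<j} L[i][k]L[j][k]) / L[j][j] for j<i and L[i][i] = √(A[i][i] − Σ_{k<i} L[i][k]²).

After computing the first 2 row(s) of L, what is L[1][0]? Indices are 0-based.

Step 1: L[0][0] = √(9) = 3.
  L[1][0] = (9) / L[0][0] = 3.
Step 2: L[1][1] = √(4) = 2.

L[1][0] = 3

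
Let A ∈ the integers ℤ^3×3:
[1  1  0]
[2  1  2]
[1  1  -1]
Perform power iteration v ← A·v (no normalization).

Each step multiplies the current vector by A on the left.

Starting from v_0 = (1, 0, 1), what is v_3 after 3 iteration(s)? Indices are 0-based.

v_3 = (11, 26, 6)

v_0 = (1, 0, 1).
v_1 = A·v_0 = (1, 4, 0).
v_2 = A·v_1 = (5, 6, 5).
v_3 = A·v_2 = (11, 26, 6).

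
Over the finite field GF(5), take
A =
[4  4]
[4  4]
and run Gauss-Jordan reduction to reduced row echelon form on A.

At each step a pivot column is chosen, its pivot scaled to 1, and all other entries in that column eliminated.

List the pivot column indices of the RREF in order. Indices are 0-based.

[1] R0 /= 4  ⇒  (1, 1)
     R1 -= 4·R0  ⇒  (0, 0)
column 1 empty below row 1

pivot columns: 0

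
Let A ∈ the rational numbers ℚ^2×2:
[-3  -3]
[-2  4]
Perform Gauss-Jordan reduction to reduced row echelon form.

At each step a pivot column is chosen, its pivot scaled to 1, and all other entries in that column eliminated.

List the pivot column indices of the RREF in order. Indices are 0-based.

pivot columns: 0, 1

pivot(0,0)=-3: scale R0 → (1, 1)
  clear (1,0): R1 −= (-2)R0 → (0, 6)
pivot(1,1)=6: scale R1 → (0, 1)
  clear (0,1): R0 −= (1)R1 → (1, 0)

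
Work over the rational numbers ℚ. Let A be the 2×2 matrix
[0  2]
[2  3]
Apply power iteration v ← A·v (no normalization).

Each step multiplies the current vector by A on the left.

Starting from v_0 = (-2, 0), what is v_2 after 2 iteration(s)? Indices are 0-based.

v_2 = (-8, -12)

v_0 = (-2, 0).
v_1 = A·v_0 = (0, -4).
v_2 = A·v_1 = (-8, -12).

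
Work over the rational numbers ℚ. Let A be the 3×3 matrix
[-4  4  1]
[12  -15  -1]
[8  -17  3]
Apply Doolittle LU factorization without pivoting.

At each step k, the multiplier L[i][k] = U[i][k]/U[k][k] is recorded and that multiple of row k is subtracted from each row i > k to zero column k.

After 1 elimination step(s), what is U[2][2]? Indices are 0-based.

U[2][2] = 5

[col 0] pivot -4
  R1 -= -3*R0 → (0, -3, 2)  (L[1][0] := -3)
  R2 -= -2*R0 → (0, -9, 5)  (L[2][0] := -2)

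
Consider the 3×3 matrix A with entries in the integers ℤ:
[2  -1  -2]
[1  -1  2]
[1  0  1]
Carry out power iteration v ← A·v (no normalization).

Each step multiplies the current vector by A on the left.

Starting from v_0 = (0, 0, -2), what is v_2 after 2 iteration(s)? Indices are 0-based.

v_0 = (0, 0, -2).
v_1 = A·v_0 = (4, -4, -2).
v_2 = A·v_1 = (16, 4, 2).

v_2 = (16, 4, 2)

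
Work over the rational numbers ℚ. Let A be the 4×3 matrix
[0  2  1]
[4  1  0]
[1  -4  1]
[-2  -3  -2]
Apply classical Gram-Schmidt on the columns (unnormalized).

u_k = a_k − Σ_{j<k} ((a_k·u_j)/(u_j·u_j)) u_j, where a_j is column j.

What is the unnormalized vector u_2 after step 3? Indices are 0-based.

Step 1: u_0 = a_0 = (0, 4, 1, -2).
Step 2: u_1 = a_1 − (2/7)·u_0 = (2, -1/7, -30/7, -17/7).
Step 3: u_2 = a_2 − (5/21)·u_0 − (1/11)·u_1 = (9/11, -31/33, 38/33, -43/33).

u_2 = (9/11, -31/33, 38/33, -43/33)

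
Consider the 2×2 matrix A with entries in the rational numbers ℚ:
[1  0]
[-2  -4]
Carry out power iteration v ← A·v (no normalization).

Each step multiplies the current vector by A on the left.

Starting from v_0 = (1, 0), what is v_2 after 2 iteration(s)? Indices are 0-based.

v_2 = (1, 6)

v_0 = (1, 0).
v_1 = A·v_0 = (1, -2).
v_2 = A·v_1 = (1, 6).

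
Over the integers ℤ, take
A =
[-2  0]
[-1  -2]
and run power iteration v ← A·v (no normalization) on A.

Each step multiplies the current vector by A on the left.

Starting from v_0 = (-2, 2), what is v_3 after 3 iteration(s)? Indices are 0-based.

v_3 = (16, 8)

v_0 = (-2, 2).
v_1 = A·v_0 = (4, -2).
v_2 = A·v_1 = (-8, 0).
v_3 = A·v_2 = (16, 8).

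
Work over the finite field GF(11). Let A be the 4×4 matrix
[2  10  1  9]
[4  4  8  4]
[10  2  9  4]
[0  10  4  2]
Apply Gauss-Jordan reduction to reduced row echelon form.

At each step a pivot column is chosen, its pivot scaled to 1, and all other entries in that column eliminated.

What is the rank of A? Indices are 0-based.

rank = 4

pivot(0,0)=2: scale R0 → (1, 5, 6, 10)
  clear (1,0): R1 −= (4)R0 → (0, 6, 6, 8)
  clear (2,0): R2 −= (10)R0 → (0, 7, 4, 3)
pivot(1,1)=6: scale R1 → (0, 1, 1, 5)
  clear (0,1): R0 −= (5)R1 → (1, 0, 1, 7)
  clear (2,1): R2 −= (7)R1 → (0, 0, 8, 1)
  clear (3,1): R3 −= (10)R1 → (0, 0, 5, 7)
pivot(2,2)=8: scale R2 → (0, 0, 1, 7)
  clear (0,2): R0 −= (1)R2 → (1, 0, 0, 0)
  clear (1,2): R1 −= (1)R2 → (0, 1, 0, 9)
  clear (3,2): R3 −= (5)R2 → (0, 0, 0, 5)
pivot(3,3)=5: scale R3 → (0, 0, 0, 1)
  clear (1,3): R1 −= (9)R3 → (0, 1, 0, 0)
  clear (2,3): R2 −= (7)R3 → (0, 0, 1, 0)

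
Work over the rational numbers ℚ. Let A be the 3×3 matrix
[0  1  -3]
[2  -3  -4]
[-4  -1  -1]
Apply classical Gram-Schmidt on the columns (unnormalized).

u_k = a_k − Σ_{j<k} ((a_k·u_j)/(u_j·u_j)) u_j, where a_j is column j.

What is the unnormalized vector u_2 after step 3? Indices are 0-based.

Step 1: u_0 = a_0 = (0, 2, -4).
Step 2: u_1 = a_1 − (-1/10)·u_0 = (1, -14/5, -7/5).
Step 3: u_2 = a_2 − (-1/5)·u_0 − (8/9)·u_1 = (-35/9, -10/9, -5/9).

u_2 = (-35/9, -10/9, -5/9)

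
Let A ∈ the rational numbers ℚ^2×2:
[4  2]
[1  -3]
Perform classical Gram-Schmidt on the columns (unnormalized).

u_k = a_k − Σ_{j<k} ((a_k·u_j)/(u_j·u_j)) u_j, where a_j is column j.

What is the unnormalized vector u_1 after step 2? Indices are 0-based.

u_1 = (14/17, -56/17)

Step 1: u_0 = a_0 = (4, 1).
Step 2: u_1 = a_1 − (5/17)·u_0 = (14/17, -56/17).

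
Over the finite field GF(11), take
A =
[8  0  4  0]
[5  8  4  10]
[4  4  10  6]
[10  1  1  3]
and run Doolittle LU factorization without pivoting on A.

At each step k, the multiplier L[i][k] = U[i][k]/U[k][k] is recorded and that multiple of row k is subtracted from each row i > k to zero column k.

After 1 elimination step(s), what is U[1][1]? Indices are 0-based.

k=0: U[0][0]=8
  eliminate (1,0): mult=2, new row 1: (0, 8, 7, 10); set L[1][0]=2
  eliminate (2,0): mult=6, new row 2: (0, 4, 8, 6); set L[2][0]=6
  eliminate (3,0): mult=4, new row 3: (0, 1, 7, 3); set L[3][0]=4

U[1][1] = 8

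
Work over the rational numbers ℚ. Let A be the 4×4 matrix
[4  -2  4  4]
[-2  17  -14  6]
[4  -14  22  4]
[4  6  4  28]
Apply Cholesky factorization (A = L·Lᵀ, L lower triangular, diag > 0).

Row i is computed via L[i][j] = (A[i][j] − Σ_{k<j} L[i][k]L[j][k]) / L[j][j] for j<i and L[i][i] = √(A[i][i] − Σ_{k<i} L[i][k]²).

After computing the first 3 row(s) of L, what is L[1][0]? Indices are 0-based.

Step 1: L[0][0] = √(4) = 2.
  L[1][0] = (-2) / L[0][0] = -1.
Step 2: L[1][1] = √(16) = 4.
  L[2][0] = (4) / L[0][0] = 2.
  L[2][1] = (-12) / L[1][1] = -3.
Step 3: L[2][2] = √(9) = 3.

L[1][0] = -1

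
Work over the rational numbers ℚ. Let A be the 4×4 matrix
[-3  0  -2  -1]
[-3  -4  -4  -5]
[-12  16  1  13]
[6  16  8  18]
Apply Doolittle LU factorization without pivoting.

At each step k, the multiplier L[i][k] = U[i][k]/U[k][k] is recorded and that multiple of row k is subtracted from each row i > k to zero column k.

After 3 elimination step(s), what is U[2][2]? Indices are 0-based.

k=0: U[0][0]=-3
  eliminate (1,0): mult=1, new row 1: (0, -4, -2, -4); set L[1][0]=1
  eliminate (2,0): mult=4, new row 2: (0, 16, 9, 17); set L[2][0]=4
  eliminate (3,0): mult=-2, new row 3: (0, 16, 4, 16); set L[3][0]=-2
k=1: U[1][1]=-4
  eliminate (2,1): mult=-4, new row 2: (0, 0, 1, 1); set L[2][1]=-4
  eliminate (3,1): mult=-4, new row 3: (0, 0, -4, 0); set L[3][1]=-4
k=2: U[2][2]=1
  eliminate (3,2): mult=-4, new row 3: (0, 0, 0, 4); set L[3][2]=-4

U[2][2] = 1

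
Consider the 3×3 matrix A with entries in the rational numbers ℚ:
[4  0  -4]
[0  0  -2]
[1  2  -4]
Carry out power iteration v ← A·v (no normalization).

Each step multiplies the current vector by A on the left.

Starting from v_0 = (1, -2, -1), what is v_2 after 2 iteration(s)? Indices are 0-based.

v_0 = (1, -2, -1).
v_1 = A·v_0 = (8, 2, 1).
v_2 = A·v_1 = (28, -2, 8).

v_2 = (28, -2, 8)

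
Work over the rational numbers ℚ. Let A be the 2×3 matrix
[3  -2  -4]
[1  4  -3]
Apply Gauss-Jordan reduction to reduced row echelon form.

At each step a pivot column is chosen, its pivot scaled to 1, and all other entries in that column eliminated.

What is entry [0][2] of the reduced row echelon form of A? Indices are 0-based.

[1] R0 /= 3  ⇒  (1, -2/3, -4/3)
     R1 -= 1·R0  ⇒  (0, 14/3, -5/3)
[2] R1 /= 14/3  ⇒  (0, 1, -5/14)
     R0 -= -2/3·R1  ⇒  (1, 0, -11/7)

M[0][2] = -11/7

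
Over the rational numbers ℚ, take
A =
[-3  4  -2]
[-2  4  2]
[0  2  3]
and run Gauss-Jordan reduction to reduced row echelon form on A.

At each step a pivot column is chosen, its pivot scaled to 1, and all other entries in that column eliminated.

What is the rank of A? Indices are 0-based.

step 1: normalize row 0 (÷-3) = (1, -4/3, 2/3)
  row 1: subtract -2×row0 = (0, 4/3, 10/3)
step 2: normalize row 1 (÷4/3) = (0, 1, 5/2)
  row 0: subtract -4/3×row1 = (1, 0, 4)
  row 2: subtract 2×row1 = (0, 0, -2)
step 3: normalize row 2 (÷-2) = (0, 0, 1)
  row 0: subtract 4×row2 = (1, 0, 0)
  row 1: subtract 5/2×row2 = (0, 1, 0)

rank = 3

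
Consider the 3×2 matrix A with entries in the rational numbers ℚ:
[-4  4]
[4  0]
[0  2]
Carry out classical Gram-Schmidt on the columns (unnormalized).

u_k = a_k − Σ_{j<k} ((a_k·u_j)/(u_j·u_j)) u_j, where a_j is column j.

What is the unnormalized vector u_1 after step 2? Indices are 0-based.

u_1 = (2, 2, 2)

Step 1: u_0 = a_0 = (-4, 4, 0).
Step 2: u_1 = a_1 − (-1/2)·u_0 = (2, 2, 2).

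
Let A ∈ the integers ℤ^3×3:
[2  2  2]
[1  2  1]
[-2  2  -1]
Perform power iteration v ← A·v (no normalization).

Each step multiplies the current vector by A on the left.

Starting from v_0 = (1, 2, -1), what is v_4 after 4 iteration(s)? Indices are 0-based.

v_4 = (212, 155, -27)

v_0 = (1, 2, -1).
v_1 = A·v_0 = (4, 4, 3).
v_2 = A·v_1 = (22, 15, -3).
v_3 = A·v_2 = (68, 49, -11).
v_4 = A·v_3 = (212, 155, -27).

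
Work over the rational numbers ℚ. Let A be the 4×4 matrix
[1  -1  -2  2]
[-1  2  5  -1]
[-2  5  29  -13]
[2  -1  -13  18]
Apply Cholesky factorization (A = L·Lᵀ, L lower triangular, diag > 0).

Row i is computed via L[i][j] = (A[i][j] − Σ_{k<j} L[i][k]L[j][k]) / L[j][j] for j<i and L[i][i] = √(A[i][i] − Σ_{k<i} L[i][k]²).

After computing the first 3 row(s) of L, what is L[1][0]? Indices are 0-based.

L[1][0] = -1

Step 1: L[0][0] = √(1) = 1.
  L[1][0] = (-1) / L[0][0] = -1.
Step 2: L[1][1] = √(1) = 1.
  L[2][0] = (-2) / L[0][0] = -2.
  L[2][1] = (3) / L[1][1] = 3.
Step 3: L[2][2] = √(16) = 4.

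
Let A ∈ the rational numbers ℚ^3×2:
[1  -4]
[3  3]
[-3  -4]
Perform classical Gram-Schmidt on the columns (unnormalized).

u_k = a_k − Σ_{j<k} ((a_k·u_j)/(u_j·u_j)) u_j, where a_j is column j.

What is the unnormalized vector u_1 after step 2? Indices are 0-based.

u_1 = (-93/19, 6/19, -25/19)

Step 1: u_0 = a_0 = (1, 3, -3).
Step 2: u_1 = a_1 − (17/19)·u_0 = (-93/19, 6/19, -25/19).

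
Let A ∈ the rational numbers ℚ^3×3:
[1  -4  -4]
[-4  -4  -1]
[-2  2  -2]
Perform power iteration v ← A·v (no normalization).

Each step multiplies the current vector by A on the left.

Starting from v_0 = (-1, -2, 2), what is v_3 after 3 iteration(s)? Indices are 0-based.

v_3 = (-33, 154, -94)

v_0 = (-1, -2, 2).
v_1 = A·v_0 = (-1, 10, -6).
v_2 = A·v_1 = (-17, -30, 34).
v_3 = A·v_2 = (-33, 154, -94).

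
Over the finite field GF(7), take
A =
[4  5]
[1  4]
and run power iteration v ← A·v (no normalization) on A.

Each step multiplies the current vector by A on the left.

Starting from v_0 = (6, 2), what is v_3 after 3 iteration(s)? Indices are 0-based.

v_3 = (0, 6)

v_0 = (6, 2).
v_1 = A·v_0 = (6, 0).
v_2 = A·v_1 = (3, 6).
v_3 = A·v_2 = (0, 6).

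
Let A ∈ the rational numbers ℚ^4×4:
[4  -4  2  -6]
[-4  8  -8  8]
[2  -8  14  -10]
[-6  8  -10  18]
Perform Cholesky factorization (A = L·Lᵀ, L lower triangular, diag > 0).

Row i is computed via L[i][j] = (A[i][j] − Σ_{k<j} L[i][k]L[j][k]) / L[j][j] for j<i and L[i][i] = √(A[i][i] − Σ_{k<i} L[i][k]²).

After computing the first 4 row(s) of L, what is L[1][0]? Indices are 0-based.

Step 1: L[0][0] = √(4) = 2.
  L[1][0] = (-4) / L[0][0] = -2.
Step 2: L[1][1] = √(4) = 2.
  L[2][0] = (2) / L[0][0] = 1.
  L[2][1] = (-6) / L[1][1] = -3.
Step 3: L[2][2] = √(4) = 2.
  L[3][0] = (-6) / L[0][0] = -3.
  L[3][1] = (2) / L[1][1] = 1.
  L[3][2] = (-4) / L[2][2] = -2.
Step 4: L[3][3] = √(4) = 2.

L[1][0] = -2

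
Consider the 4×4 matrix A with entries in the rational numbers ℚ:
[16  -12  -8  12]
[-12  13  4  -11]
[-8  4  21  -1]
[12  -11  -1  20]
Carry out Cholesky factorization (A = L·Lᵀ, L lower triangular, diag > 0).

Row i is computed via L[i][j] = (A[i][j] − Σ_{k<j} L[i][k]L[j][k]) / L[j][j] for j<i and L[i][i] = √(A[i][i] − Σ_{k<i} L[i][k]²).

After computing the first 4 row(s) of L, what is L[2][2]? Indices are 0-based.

Step 1: L[0][0] = √(16) = 4.
  L[1][0] = (-12) / L[0][0] = -3.
Step 2: L[1][1] = √(4) = 2.
  L[2][0] = (-8) / L[0][0] = -2.
  L[2][1] = (-2) / L[1][1] = -1.
Step 3: L[2][2] = √(16) = 4.
  L[3][0] = (12) / L[0][0] = 3.
  L[3][1] = (-2) / L[1][1] = -1.
  L[3][2] = (4) / L[2][2] = 1.
Step 4: L[3][3] = √(9) = 3.

L[2][2] = 4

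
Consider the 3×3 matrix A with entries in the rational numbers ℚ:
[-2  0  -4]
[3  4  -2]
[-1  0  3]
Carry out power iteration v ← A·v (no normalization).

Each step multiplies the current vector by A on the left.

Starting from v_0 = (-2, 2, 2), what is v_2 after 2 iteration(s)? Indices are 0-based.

v_2 = (-24, -36, 28)

v_0 = (-2, 2, 2).
v_1 = A·v_0 = (-4, -2, 8).
v_2 = A·v_1 = (-24, -36, 28).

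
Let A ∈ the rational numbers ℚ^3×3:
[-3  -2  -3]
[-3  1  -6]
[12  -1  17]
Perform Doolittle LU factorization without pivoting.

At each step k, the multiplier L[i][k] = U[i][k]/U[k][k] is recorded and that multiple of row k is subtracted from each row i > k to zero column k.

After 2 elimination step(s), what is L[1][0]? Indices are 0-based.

Step 1: pivot at (0,0) is -3.
  row1 ← row1 − (1)·row0  ⇒  L[1][0]=1, U row1=(0, 3, -3)
  row2 ← row2 − (-4)·row0  ⇒  L[2][0]=-4, U row2=(0, -9, 5)
Step 2: pivot at (1,1) is 3.
  row2 ← row2 − (-3)·row1  ⇒  L[2][1]=-3, U row2=(0, 0, -4)

L[1][0] = 1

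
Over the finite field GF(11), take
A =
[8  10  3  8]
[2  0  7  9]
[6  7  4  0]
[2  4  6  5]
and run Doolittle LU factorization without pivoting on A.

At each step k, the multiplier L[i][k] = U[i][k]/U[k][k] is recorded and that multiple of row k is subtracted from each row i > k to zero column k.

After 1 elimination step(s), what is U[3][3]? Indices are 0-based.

[col 0] pivot 8
  R1 -= 3*R0 → (0, 3, 9, 7)  (L[1][0] := 3)
  R2 -= 9*R0 → (0, 5, 10, 5)  (L[2][0] := 9)
  R3 -= 3*R0 → (0, 7, 8, 3)  (L[3][0] := 3)

U[3][3] = 3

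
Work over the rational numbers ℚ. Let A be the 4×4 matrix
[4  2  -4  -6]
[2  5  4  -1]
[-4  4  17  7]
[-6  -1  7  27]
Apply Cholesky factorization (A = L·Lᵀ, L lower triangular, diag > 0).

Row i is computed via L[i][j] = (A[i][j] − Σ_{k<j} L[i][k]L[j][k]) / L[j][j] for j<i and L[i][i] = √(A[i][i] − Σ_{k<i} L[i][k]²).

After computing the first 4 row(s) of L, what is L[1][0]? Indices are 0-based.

L[1][0] = 1

Step 1: L[0][0] = √(4) = 2.
  L[1][0] = (2) / L[0][0] = 1.
Step 2: L[1][1] = √(4) = 2.
  L[2][0] = (-4) / L[0][0] = -2.
  L[2][1] = (6) / L[1][1] = 3.
Step 3: L[2][2] = √(4) = 2.
  L[3][0] = (-6) / L[0][0] = -3.
  L[3][1] = (2) / L[1][1] = 1.
  L[3][2] = (-2) / L[2][2] = -1.
Step 4: L[3][3] = √(16) = 4.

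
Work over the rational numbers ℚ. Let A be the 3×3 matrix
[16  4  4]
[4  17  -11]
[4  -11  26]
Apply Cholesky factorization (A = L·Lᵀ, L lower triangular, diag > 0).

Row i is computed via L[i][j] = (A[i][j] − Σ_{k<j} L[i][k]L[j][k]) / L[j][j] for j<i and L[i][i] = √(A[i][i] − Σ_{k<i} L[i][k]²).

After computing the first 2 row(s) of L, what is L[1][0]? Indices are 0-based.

Step 1: L[0][0] = √(16) = 4.
  L[1][0] = (4) / L[0][0] = 1.
Step 2: L[1][1] = √(16) = 4.

L[1][0] = 1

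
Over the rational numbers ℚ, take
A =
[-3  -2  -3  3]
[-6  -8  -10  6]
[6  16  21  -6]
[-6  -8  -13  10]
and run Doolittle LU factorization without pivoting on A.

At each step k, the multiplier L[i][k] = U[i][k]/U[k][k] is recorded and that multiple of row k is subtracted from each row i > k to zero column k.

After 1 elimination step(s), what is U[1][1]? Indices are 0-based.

[col 0] pivot -3
  R1 -= 2*R0 → (0, -4, -4, 0)  (L[1][0] := 2)
  R2 -= -2*R0 → (0, 12, 15, 0)  (L[2][0] := -2)
  R3 -= 2*R0 → (0, -4, -7, 4)  (L[3][0] := 2)

U[1][1] = -4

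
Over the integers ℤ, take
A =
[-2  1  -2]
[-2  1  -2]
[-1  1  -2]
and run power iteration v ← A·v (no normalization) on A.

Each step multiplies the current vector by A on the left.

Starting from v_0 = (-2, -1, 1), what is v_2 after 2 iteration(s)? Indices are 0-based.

v_0 = (-2, -1, 1).
v_1 = A·v_0 = (1, 1, -1).
v_2 = A·v_1 = (1, 1, 2).

v_2 = (1, 1, 2)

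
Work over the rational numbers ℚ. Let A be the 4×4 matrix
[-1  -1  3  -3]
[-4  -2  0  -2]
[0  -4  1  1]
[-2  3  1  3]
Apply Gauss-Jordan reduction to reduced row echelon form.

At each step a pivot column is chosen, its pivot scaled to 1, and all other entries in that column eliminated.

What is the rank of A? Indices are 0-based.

rank = 4

[1] R0 /= -1  ⇒  (1, 1, -3, 3)
     R1 -= -4·R0  ⇒  (0, 2, -12, 10)
     R3 -= -2·R0  ⇒  (0, 5, -5, 9)
[2] R1 /= 2  ⇒  (0, 1, -6, 5)
     R0 -= 1·R1  ⇒  (1, 0, 3, -2)
     R2 -= -4·R1  ⇒  (0, 0, -23, 21)
     R3 -= 5·R1  ⇒  (0, 0, 25, -16)
[3] R2 /= -23  ⇒  (0, 0, 1, -21/23)
     R0 -= 3·R2  ⇒  (1, 0, 0, 17/23)
     R1 -= -6·R2  ⇒  (0, 1, 0, -11/23)
     R3 -= 25·R2  ⇒  (0, 0, 0, 157/23)
[4] R3 /= 157/23  ⇒  (0, 0, 0, 1)
     R0 -= 17/23·R3  ⇒  (1, 0, 0, 0)
     R1 -= -11/23·R3  ⇒  (0, 1, 0, 0)
     R2 -= -21/23·R3  ⇒  (0, 0, 1, 0)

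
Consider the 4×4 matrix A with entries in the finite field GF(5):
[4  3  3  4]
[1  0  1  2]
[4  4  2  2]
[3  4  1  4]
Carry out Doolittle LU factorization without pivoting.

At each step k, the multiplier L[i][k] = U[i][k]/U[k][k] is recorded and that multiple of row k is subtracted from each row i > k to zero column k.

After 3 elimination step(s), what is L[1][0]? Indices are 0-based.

Step 1: pivot at (0,0) is 4.
  row1 ← row1 − (4)·row0  ⇒  L[1][0]=4, U row1=(0, 3, 4, 1)
  row2 ← row2 − (1)·row0  ⇒  L[2][0]=1, U row2=(0, 1, 4, 3)
  row3 ← row3 − (2)·row0  ⇒  L[3][0]=2, U row3=(0, 3, 0, 1)
Step 2: pivot at (1,1) is 3.
  row2 ← row2 − (2)·row1  ⇒  L[2][1]=2, U row2=(0, 0, 1, 1)
  row3 ← row3 − (1)·row1  ⇒  L[3][1]=1, U row3=(0, 0, 1, 0)
Step 3: pivot at (2,2) is 1.
  row3 ← row3 − (1)·row2  ⇒  L[3][2]=1, U row3=(0, 0, 0, 4)

L[1][0] = 4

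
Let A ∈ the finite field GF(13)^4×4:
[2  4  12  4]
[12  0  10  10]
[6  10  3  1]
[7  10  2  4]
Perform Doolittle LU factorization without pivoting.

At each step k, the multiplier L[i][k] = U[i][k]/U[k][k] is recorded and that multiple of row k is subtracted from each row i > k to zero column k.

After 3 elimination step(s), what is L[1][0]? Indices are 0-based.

Step 1: pivot at (0,0) is 2.
  row1 ← row1 − (6)·row0  ⇒  L[1][0]=6, U row1=(0, 2, 3, 12)
  row2 ← row2 − (3)·row0  ⇒  L[2][0]=3, U row2=(0, 11, 6, 2)
  row3 ← row3 − (10)·row0  ⇒  L[3][0]=10, U row3=(0, 9, 12, 3)
Step 2: pivot at (1,1) is 2.
  row2 ← row2 − (12)·row1  ⇒  L[2][1]=12, U row2=(0, 0, 9, 1)
  row3 ← row3 − (11)·row1  ⇒  L[3][1]=11, U row3=(0, 0, 5, 1)
Step 3: pivot at (2,2) is 9.
  row3 ← row3 − (2)·row2  ⇒  L[3][2]=2, U row3=(0, 0, 0, 12)

L[1][0] = 6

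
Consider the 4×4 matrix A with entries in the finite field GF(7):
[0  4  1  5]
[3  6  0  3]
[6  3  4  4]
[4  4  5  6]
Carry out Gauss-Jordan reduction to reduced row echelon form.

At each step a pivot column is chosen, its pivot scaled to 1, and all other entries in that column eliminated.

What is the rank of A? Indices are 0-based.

step 1: exchange rows 0,1
step 1: normalize row 0 (÷3) = (1, 2, 0, 1)
  row 2: subtract 6×row0 = (0, 5, 4, 5)
  row 3: subtract 4×row0 = (0, 3, 5, 2)
step 2: normalize row 1 (÷4) = (0, 1, 2, 3)
  row 0: subtract 2×row1 = (1, 0, 3, 2)
  row 2: subtract 5×row1 = (0, 0, 1, 4)
  row 3: subtract 3×row1 = (0, 0, 6, 0)
step 3: normalize row 2 (÷1) = (0, 0, 1, 4)
  row 0: subtract 3×row2 = (1, 0, 0, 4)
  row 1: subtract 2×row2 = (0, 1, 0, 2)
  row 3: subtract 6×row2 = (0, 0, 0, 4)
step 4: normalize row 3 (÷4) = (0, 0, 0, 1)
  row 0: subtract 4×row3 = (1, 0, 0, 0)
  row 1: subtract 2×row3 = (0, 1, 0, 0)
  row 2: subtract 4×row3 = (0, 0, 1, 0)

rank = 4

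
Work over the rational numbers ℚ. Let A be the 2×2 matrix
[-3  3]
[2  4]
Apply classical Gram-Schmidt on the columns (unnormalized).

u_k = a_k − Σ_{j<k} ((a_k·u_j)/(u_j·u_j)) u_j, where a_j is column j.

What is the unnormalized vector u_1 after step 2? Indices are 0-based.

Step 1: u_0 = a_0 = (-3, 2).
Step 2: u_1 = a_1 − (-1/13)·u_0 = (36/13, 54/13).

u_1 = (36/13, 54/13)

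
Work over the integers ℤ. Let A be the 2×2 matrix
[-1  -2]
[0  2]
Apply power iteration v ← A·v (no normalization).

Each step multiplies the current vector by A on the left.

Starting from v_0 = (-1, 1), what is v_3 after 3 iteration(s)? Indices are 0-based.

v_3 = (-5, 8)

v_0 = (-1, 1).
v_1 = A·v_0 = (-1, 2).
v_2 = A·v_1 = (-3, 4).
v_3 = A·v_2 = (-5, 8).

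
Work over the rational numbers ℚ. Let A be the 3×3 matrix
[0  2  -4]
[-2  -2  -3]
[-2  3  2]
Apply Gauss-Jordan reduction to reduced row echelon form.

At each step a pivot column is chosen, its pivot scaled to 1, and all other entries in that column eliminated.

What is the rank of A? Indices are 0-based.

rank = 3

pivot(0,0): swap R0↔R1
pivot(0,0)=-2: scale R0 → (1, 1, 3/2)
  clear (2,0): R2 −= (-2)R0 → (0, 5, 5)
pivot(1,1)=2: scale R1 → (0, 1, -2)
  clear (0,1): R0 −= (1)R1 → (1, 0, 7/2)
  clear (2,1): R2 −= (5)R1 → (0, 0, 15)
pivot(2,2)=15: scale R2 → (0, 0, 1)
  clear (0,2): R0 −= (7/2)R2 → (1, 0, 0)
  clear (1,2): R1 −= (-2)R2 → (0, 1, 0)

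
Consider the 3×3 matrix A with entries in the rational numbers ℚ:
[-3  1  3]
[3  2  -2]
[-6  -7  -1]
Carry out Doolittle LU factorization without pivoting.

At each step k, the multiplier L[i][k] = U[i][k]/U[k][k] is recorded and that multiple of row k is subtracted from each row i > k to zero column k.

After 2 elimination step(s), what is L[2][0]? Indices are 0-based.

[col 0] pivot -3
  R1 -= -1*R0 → (0, 3, 1)  (L[1][0] := -1)
  R2 -= 2*R0 → (0, -9, -7)  (L[2][0] := 2)
[col 1] pivot 3
  R2 -= -3*R1 → (0, 0, -4)  (L[2][1] := -3)

L[2][0] = 2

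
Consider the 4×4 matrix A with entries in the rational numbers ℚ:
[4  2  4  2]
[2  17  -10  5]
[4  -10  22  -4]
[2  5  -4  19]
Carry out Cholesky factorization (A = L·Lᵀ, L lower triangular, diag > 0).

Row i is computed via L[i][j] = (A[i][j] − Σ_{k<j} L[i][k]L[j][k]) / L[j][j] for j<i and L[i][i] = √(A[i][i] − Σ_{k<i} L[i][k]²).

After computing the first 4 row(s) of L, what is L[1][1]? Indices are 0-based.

L[1][1] = 4

Step 1: L[0][0] = √(4) = 2.
  L[1][0] = (2) / L[0][0] = 1.
Step 2: L[1][1] = √(16) = 4.
  L[2][0] = (4) / L[0][0] = 2.
  L[2][1] = (-12) / L[1][1] = -3.
Step 3: L[2][2] = √(9) = 3.
  L[3][0] = (2) / L[0][0] = 1.
  L[3][1] = (4) / L[1][1] = 1.
  L[3][2] = (-3) / L[2][2] = -1.
Step 4: L[3][3] = √(16) = 4.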